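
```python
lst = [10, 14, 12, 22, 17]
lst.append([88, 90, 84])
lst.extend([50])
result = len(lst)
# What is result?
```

After line 1: lst = [10, 14, 12, 22, 17]
After line 2 (append adds [88, 90, 84] as single element): lst = [10, 14, 12, 22, 17, [88, 90, 84]]
After line 3 (extend unpacks [50], adds 50): lst = [10, 14, 12, 22, 17, [88, 90, 84], 50]
After line 4: result = len(lst) = 7

7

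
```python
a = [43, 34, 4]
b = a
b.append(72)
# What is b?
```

After line 1: a = [43, 34, 4]
After line 2 (b = a is an alias, same object): a = [43, 34, 4], b = [43, 34, 4]
After line 3 (b.append mutates the shared list): a = [43, 34, 4, 72], b = [43, 34, 4, 72]

[43, 34, 4, 72]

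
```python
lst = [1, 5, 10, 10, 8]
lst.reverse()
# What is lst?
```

[8, 10, 10, 5, 1]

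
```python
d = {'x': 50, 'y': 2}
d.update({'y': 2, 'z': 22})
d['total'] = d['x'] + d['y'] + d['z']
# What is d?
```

After line 1: d = {'x': 50, 'y': 2}
After line 2 (y overwritten, z added): d = {'x': 50, 'y': 2, 'z': 22}
After line 3 (total = 50 + 2 + 22 = 74): d = {'x': 50, 'y': 2, 'z': 22, 'total': 74}

{'x': 50, 'y': 2, 'z': 22, 'total': 74}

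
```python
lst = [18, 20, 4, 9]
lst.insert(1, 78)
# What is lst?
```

[18, 78, 20, 4, 9]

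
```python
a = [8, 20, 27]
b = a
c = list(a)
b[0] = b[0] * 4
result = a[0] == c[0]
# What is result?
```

After line 1: a = [8, 20, 27]
After line 2 (b = a, alias): a = [8, 20, 27], b = [8, 20, 27]
After line 3 (c = list(a) is a copy, new object): c = [8, 20, 27]
After line 4 (b[0] = 8 * 4 = 32; mutates shared a/b): a = b = [32, 20, 27], c = [8, 20, 27]
After line 5 (a[0] = 32, c[0] = 8; result = False)

False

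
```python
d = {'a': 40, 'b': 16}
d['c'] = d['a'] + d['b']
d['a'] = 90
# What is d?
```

After line 1: d = {'a': 40, 'b': 16}
After line 2 (d['c'] = 40 + 16): d = {'a': 40, 'b': 16, 'c': 56}
After line 3: d = {'a': 90, 'b': 16, 'c': 56}

{'a': 90, 'b': 16, 'c': 56}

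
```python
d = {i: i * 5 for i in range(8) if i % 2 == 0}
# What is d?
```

{0: 0, 2: 10, 4: 20, 6: 30}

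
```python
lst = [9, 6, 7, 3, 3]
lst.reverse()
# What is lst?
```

[3, 3, 7, 6, 9]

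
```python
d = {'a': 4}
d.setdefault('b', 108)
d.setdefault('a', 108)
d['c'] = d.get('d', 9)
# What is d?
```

After line 1: d = {'a': 4}
After line 2 (setdefault adds 'b'=108): d = {'a': 4, 'b': 108}
After line 3 (setdefault 'a' no-op, already exists): d = {'a': 4, 'b': 108}
After line 4 (get('d', 9) returns default since 'd' not in d): d = {'a': 4, 'b': 108, 'c': 9}

{'a': 4, 'b': 108, 'c': 9}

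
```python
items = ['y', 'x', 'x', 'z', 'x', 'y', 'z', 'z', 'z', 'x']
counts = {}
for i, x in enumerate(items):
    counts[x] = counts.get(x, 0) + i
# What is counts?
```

Initial: counts = {}, items = ['y', 'x', 'x', 'z', 'x', 'y', 'z', 'z', 'z', 'x']
i=0, x='y': counts = {'y': 0}
i=1, x='x': counts = {'y': 0, 'x': 1}
i=2, x='x': counts = {'y': 0, 'x': 3}
i=3, x='z': counts = {'y': 0, 'x': 3, 'z': 3}
i=4, x='x': counts = {'y': 0, 'x': 7, 'z': 3}
i=5, x='y': counts = {'y': 5, 'x': 7, 'z': 3}
i=6, x='z': counts = {'y': 5, 'x': 7, 'z': 9}
i=7, x='z': counts = {'y': 5, 'x': 7, 'z': 16}
i=8, x='z': counts = {'y': 5, 'x': 7, 'z': 24}
i=9, x='x': counts = {'y': 5, 'x': 16, 'z': 24}

{'y': 5, 'x': 16, 'z': 24}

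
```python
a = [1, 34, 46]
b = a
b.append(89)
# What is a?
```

After line 1: a = [1, 34, 46]
After line 2 (b = a is an alias, same object): a = [1, 34, 46], b = [1, 34, 46]
After line 3 (b.append mutates the shared list): a = [1, 34, 46, 89], b = [1, 34, 46, 89]

[1, 34, 46, 89]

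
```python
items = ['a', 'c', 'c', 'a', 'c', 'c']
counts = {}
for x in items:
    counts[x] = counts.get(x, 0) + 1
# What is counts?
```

Initial: counts = {}, items = ['a', 'c', 'c', 'a', 'c', 'c']
See 'a': counts = {'a': 1}
See 'c': counts = {'a': 1, 'c': 1}
See 'c': counts = {'a': 1, 'c': 2}
See 'a': counts = {'a': 2, 'c': 2}
See 'c': counts = {'a': 2, 'c': 3}
See 'c': counts = {'a': 2, 'c': 4}

{'a': 2, 'c': 4}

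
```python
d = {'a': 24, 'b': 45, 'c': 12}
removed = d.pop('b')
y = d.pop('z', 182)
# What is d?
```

After line 1: d = {'a': 24, 'b': 45, 'c': 12}
After line 2 (pop 'b' returns 45): d = {'a': 24, 'c': 12}, removed = 45
After line 3 (pop 'z' missing, returns default 182): d = {'a': 24, 'c': 12}, y = 182

{'a': 24, 'c': 12}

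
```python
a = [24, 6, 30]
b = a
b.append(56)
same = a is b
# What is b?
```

After line 1: a = [24, 6, 30]
After line 2 (b = a is an alias, same object): a = [24, 6, 30], b = [24, 6, 30]
After line 3 (b.append mutates the shared list): a = [24, 6, 30, 56], b = [24, 6, 30, 56]
After line 4 (same = a is b; same object -> True): same = True

[24, 6, 30, 56]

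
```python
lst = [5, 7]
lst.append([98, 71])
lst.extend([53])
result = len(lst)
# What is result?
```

After line 1: lst = [5, 7]
After line 2 (append adds [98, 71] as single element): lst = [5, 7, [98, 71]]
After line 3 (extend unpacks [53], adds 53): lst = [5, 7, [98, 71], 53]
After line 4: result = len(lst) = 4

4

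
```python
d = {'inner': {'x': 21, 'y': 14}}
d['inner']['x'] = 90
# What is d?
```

After line 1: d = {'inner': {'x': 21, 'y': 14}}
After line 2 (inner x overwritten): d = {'inner': {'x': 90, 'y': 14}}

{'inner': {'x': 90, 'y': 14}}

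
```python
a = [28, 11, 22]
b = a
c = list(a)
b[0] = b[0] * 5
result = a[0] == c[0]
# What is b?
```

After line 1: a = [28, 11, 22]
After line 2 (b = a, alias): a = [28, 11, 22], b = [28, 11, 22]
After line 3 (c = list(a) is a copy, new object): c = [28, 11, 22]
After line 4 (b[0] = 28 * 5 = 140; mutates shared a/b): a = b = [140, 11, 22], c = [28, 11, 22]
After line 5 (a[0] = 140, c[0] = 28; result = False)

[140, 11, 22]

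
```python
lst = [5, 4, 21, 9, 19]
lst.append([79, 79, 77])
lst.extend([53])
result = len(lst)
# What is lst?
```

After line 1: lst = [5, 4, 21, 9, 19]
After line 2 (append adds [79, 79, 77] as single element): lst = [5, 4, 21, 9, 19, [79, 79, 77]]
After line 3 (extend unpacks [53], adds 53): lst = [5, 4, 21, 9, 19, [79, 79, 77], 53]
After line 4: result = len(lst) = 7

[5, 4, 21, 9, 19, [79, 79, 77], 53]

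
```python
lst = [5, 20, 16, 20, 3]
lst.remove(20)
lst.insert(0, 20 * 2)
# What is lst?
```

After line 1: lst = [5, 20, 16, 20, 3]
After line 2 (remove first 20): lst = [5, 16, 20, 3]
After line 3 (insert 40 at index 0): lst = [40, 5, 16, 20, 3]

[40, 5, 16, 20, 3]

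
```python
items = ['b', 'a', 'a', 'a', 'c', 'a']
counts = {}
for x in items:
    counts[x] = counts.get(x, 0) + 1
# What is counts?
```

Initial: counts = {}, items = ['b', 'a', 'a', 'a', 'c', 'a']
See 'b': counts = {'b': 1}
See 'a': counts = {'b': 1, 'a': 1}
See 'a': counts = {'b': 1, 'a': 2}
See 'a': counts = {'b': 1, 'a': 3}
See 'c': counts = {'b': 1, 'a': 3, 'c': 1}
See 'a': counts = {'b': 1, 'a': 4, 'c': 1}

{'b': 1, 'a': 4, 'c': 1}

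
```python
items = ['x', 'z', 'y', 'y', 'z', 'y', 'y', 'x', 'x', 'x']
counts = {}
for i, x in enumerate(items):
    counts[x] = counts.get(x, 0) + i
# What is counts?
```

Initial: counts = {}, items = ['x', 'z', 'y', 'y', 'z', 'y', 'y', 'x', 'x', 'x']
i=0, x='x': counts = {'x': 0}
i=1, x='z': counts = {'x': 0, 'z': 1}
i=2, x='y': counts = {'x': 0, 'z': 1, 'y': 2}
i=3, x='y': counts = {'x': 0, 'z': 1, 'y': 5}
i=4, x='z': counts = {'x': 0, 'z': 5, 'y': 5}
i=5, x='y': counts = {'x': 0, 'z': 5, 'y': 10}
i=6, x='y': counts = {'x': 0, 'z': 5, 'y': 16}
i=7, x='x': counts = {'x': 7, 'z': 5, 'y': 16}
i=8, x='x': counts = {'x': 15, 'z': 5, 'y': 16}
i=9, x='x': counts = {'x': 24, 'z': 5, 'y': 16}

{'x': 24, 'z': 5, 'y': 16}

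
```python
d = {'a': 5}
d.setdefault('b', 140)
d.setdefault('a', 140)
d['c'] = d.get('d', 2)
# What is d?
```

After line 1: d = {'a': 5}
After line 2 (setdefault adds 'b'=140): d = {'a': 5, 'b': 140}
After line 3 (setdefault 'a' no-op, already exists): d = {'a': 5, 'b': 140}
After line 4 (get('d', 2) returns default since 'd' not in d): d = {'a': 5, 'b': 140, 'c': 2}

{'a': 5, 'b': 140, 'c': 2}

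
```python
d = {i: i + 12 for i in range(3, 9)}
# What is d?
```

{3: 15, 4: 16, 5: 17, 6: 18, 7: 19, 8: 20}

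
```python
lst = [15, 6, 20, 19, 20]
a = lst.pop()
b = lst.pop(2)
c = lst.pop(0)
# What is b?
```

After line 1: lst = [15, 6, 20, 19, 20]
After line 2 (pop() -> a = 20): lst = [15, 6, 20, 19]
After line 3 (pop(2) -> b = 20): lst = [15, 6, 19]
After line 4 (pop(0) -> c = 15): lst = [6, 19]

20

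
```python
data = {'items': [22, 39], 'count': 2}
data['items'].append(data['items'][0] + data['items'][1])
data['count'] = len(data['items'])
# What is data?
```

After line 1: data = {'items': [22, 39], 'count': 2}
After line 2 (append 22 + 39 = 61): data = {'items': [22, 39, 61], 'count': 2}
After line 3 (count = len(items) = 3): data = {'items': [22, 39, 61], 'count': 3}

{'items': [22, 39, 61], 'count': 3}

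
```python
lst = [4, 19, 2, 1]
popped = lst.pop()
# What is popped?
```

1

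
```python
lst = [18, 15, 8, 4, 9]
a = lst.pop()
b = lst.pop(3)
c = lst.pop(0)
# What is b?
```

After line 1: lst = [18, 15, 8, 4, 9]
After line 2 (pop() -> a = 9): lst = [18, 15, 8, 4]
After line 3 (pop(3) -> b = 4): lst = [18, 15, 8]
After line 4 (pop(0) -> c = 18): lst = [15, 8]

4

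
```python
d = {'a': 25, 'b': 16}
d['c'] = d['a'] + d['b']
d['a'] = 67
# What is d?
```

After line 1: d = {'a': 25, 'b': 16}
After line 2 (d['c'] = 25 + 16): d = {'a': 25, 'b': 16, 'c': 41}
After line 3: d = {'a': 67, 'b': 16, 'c': 41}

{'a': 67, 'b': 16, 'c': 41}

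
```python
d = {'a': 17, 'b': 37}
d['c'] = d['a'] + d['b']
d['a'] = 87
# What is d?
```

After line 1: d = {'a': 17, 'b': 37}
After line 2 (d['c'] = 17 + 37): d = {'a': 17, 'b': 37, 'c': 54}
After line 3: d = {'a': 87, 'b': 37, 'c': 54}

{'a': 87, 'b': 37, 'c': 54}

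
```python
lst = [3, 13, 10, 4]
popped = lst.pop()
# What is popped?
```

4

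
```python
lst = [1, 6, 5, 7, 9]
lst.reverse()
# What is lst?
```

[9, 7, 5, 6, 1]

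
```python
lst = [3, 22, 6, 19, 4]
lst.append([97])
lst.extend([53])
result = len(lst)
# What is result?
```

After line 1: lst = [3, 22, 6, 19, 4]
After line 2 (append adds [97] as single element): lst = [3, 22, 6, 19, 4, [97]]
After line 3 (extend unpacks [53], adds 53): lst = [3, 22, 6, 19, 4, [97], 53]
After line 4: result = len(lst) = 7

7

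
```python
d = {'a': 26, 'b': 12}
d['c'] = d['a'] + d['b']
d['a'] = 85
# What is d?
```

After line 1: d = {'a': 26, 'b': 12}
After line 2 (d['c'] = 26 + 12): d = {'a': 26, 'b': 12, 'c': 38}
After line 3: d = {'a': 85, 'b': 12, 'c': 38}

{'a': 85, 'b': 12, 'c': 38}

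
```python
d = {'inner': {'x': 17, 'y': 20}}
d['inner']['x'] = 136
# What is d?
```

After line 1: d = {'inner': {'x': 17, 'y': 20}}
After line 2 (inner x overwritten): d = {'inner': {'x': 136, 'y': 20}}

{'inner': {'x': 136, 'y': 20}}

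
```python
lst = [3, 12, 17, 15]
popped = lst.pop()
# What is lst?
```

[3, 12, 17]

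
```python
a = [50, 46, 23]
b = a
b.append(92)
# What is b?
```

After line 1: a = [50, 46, 23]
After line 2 (b = a is an alias, same object): a = [50, 46, 23], b = [50, 46, 23]
After line 3 (b.append mutates the shared list): a = [50, 46, 23, 92], b = [50, 46, 23, 92]

[50, 46, 23, 92]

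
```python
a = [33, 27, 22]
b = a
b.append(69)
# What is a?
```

After line 1: a = [33, 27, 22]
After line 2 (b = a is an alias, same object): a = [33, 27, 22], b = [33, 27, 22]
After line 3 (b.append mutates the shared list): a = [33, 27, 22, 69], b = [33, 27, 22, 69]

[33, 27, 22, 69]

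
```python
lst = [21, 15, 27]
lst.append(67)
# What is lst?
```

[21, 15, 27, 67]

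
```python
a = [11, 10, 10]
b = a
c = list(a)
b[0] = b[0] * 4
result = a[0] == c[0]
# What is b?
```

After line 1: a = [11, 10, 10]
After line 2 (b = a, alias): a = [11, 10, 10], b = [11, 10, 10]
After line 3 (c = list(a) is a copy, new object): c = [11, 10, 10]
After line 4 (b[0] = 11 * 4 = 44; mutates shared a/b): a = b = [44, 10, 10], c = [11, 10, 10]
After line 5 (a[0] = 44, c[0] = 11; result = False)

[44, 10, 10]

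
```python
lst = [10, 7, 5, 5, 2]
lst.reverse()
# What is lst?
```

[2, 5, 5, 7, 10]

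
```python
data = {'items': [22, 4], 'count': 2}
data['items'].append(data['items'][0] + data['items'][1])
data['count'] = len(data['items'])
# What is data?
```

After line 1: data = {'items': [22, 4], 'count': 2}
After line 2 (append 22 + 4 = 26): data = {'items': [22, 4, 26], 'count': 2}
After line 3 (count = len(items) = 3): data = {'items': [22, 4, 26], 'count': 3}

{'items': [22, 4, 26], 'count': 3}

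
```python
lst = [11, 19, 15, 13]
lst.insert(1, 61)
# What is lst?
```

[11, 61, 19, 15, 13]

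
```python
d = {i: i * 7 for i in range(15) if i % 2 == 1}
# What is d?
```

{1: 7, 3: 21, 5: 35, 7: 49, 9: 63, 11: 77, 13: 91}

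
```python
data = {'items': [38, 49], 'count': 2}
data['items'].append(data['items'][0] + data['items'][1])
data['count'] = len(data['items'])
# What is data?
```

After line 1: data = {'items': [38, 49], 'count': 2}
After line 2 (append 38 + 49 = 87): data = {'items': [38, 49, 87], 'count': 2}
After line 3 (count = len(items) = 3): data = {'items': [38, 49, 87], 'count': 3}

{'items': [38, 49, 87], 'count': 3}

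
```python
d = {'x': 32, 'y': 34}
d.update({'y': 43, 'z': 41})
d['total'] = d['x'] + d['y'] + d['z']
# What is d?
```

After line 1: d = {'x': 32, 'y': 34}
After line 2 (y overwritten, z added): d = {'x': 32, 'y': 43, 'z': 41}
After line 3 (total = 32 + 43 + 41 = 116): d = {'x': 32, 'y': 43, 'z': 41, 'total': 116}

{'x': 32, 'y': 43, 'z': 41, 'total': 116}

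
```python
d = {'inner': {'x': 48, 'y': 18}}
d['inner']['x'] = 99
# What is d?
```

After line 1: d = {'inner': {'x': 48, 'y': 18}}
After line 2 (inner x overwritten): d = {'inner': {'x': 99, 'y': 18}}

{'inner': {'x': 99, 'y': 18}}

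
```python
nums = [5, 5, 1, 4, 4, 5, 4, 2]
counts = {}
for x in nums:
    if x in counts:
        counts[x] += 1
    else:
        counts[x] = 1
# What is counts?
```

Initial: counts = {}, nums = [5, 5, 1, 4, 4, 5, 4, 2]
See 5: counts = {5: 1}
See 5: counts = {5: 2}
See 1: counts = {5: 2, 1: 1}
See 4: counts = {5: 2, 1: 1, 4: 1}
See 4: counts = {5: 2, 1: 1, 4: 2}
See 5: counts = {5: 3, 1: 1, 4: 2}
See 4: counts = {5: 3, 1: 1, 4: 3}
See 2: counts = {5: 3, 1: 1, 4: 3, 2: 1}

{5: 3, 1: 1, 4: 3, 2: 1}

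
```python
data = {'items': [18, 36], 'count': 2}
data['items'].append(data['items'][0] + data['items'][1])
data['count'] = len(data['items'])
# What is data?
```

After line 1: data = {'items': [18, 36], 'count': 2}
After line 2 (append 18 + 36 = 54): data = {'items': [18, 36, 54], 'count': 2}
After line 3 (count = len(items) = 3): data = {'items': [18, 36, 54], 'count': 3}

{'items': [18, 36, 54], 'count': 3}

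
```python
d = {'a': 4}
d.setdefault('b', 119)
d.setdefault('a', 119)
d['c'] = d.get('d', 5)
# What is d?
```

After line 1: d = {'a': 4}
After line 2 (setdefault adds 'b'=119): d = {'a': 4, 'b': 119}
After line 3 (setdefault 'a' no-op, already exists): d = {'a': 4, 'b': 119}
After line 4 (get('d', 5) returns default since 'd' not in d): d = {'a': 4, 'b': 119, 'c': 5}

{'a': 4, 'b': 119, 'c': 5}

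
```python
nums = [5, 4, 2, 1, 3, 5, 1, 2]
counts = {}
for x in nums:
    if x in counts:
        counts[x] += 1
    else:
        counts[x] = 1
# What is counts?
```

Initial: counts = {}, nums = [5, 4, 2, 1, 3, 5, 1, 2]
See 5: counts = {5: 1}
See 4: counts = {5: 1, 4: 1}
See 2: counts = {5: 1, 4: 1, 2: 1}
See 1: counts = {5: 1, 4: 1, 2: 1, 1: 1}
See 3: counts = {5: 1, 4: 1, 2: 1, 1: 1, 3: 1}
See 5: counts = {5: 2, 4: 1, 2: 1, 1: 1, 3: 1}
See 1: counts = {5: 2, 4: 1, 2: 1, 1: 2, 3: 1}
See 2: counts = {5: 2, 4: 1, 2: 2, 1: 2, 3: 1}

{5: 2, 4: 1, 2: 2, 1: 2, 3: 1}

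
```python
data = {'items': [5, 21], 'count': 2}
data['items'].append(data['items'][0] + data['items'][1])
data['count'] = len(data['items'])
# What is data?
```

After line 1: data = {'items': [5, 21], 'count': 2}
After line 2 (append 5 + 21 = 26): data = {'items': [5, 21, 26], 'count': 2}
After line 3 (count = len(items) = 3): data = {'items': [5, 21, 26], 'count': 3}

{'items': [5, 21, 26], 'count': 3}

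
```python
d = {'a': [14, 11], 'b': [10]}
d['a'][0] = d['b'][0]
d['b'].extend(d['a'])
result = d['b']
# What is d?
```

After line 1: d = {'a': [14, 11], 'b': [10]}
After line 2 (a[0] = b[0] = 10): d = {'a': [10, 11], 'b': [10]}
After line 3 (b.extend(a) appends [10, 11]): d = {'a': [10, 11], 'b': [10, 10, 11]}
After line 4: result = d['b'] = [10, 10, 11]

{'a': [10, 11], 'b': [10, 10, 11]}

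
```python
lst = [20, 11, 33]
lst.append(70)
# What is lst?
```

[20, 11, 33, 70]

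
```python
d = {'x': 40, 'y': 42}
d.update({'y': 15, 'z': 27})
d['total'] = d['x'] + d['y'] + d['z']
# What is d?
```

After line 1: d = {'x': 40, 'y': 42}
After line 2 (y overwritten, z added): d = {'x': 40, 'y': 15, 'z': 27}
After line 3 (total = 40 + 15 + 27 = 82): d = {'x': 40, 'y': 15, 'z': 27, 'total': 82}

{'x': 40, 'y': 15, 'z': 27, 'total': 82}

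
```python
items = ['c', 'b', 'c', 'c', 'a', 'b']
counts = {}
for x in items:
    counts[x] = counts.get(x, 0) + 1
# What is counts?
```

Initial: counts = {}, items = ['c', 'b', 'c', 'c', 'a', 'b']
See 'c': counts = {'c': 1}
See 'b': counts = {'c': 1, 'b': 1}
See 'c': counts = {'c': 2, 'b': 1}
See 'c': counts = {'c': 3, 'b': 1}
See 'a': counts = {'c': 3, 'b': 1, 'a': 1}
See 'b': counts = {'c': 3, 'b': 2, 'a': 1}

{'c': 3, 'b': 2, 'a': 1}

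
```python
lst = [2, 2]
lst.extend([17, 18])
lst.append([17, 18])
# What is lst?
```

After line 1: lst = [2, 2]
After line 2 (extend unpacks [17, 18]): lst = [2, 2, 17, 18]
After line 3 (append adds [17, 18] as single element): lst = [2, 2, 17, 18, [17, 18]]

[2, 2, 17, 18, [17, 18]]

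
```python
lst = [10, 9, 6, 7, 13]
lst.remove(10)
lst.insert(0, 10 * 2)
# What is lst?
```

After line 1: lst = [10, 9, 6, 7, 13]
After line 2 (remove first 10): lst = [9, 6, 7, 13]
After line 3 (insert 20 at index 0): lst = [20, 9, 6, 7, 13]

[20, 9, 6, 7, 13]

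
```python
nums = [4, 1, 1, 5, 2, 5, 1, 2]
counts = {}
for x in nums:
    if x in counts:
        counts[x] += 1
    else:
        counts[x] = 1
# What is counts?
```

Initial: counts = {}, nums = [4, 1, 1, 5, 2, 5, 1, 2]
See 4: counts = {4: 1}
See 1: counts = {4: 1, 1: 1}
See 1: counts = {4: 1, 1: 2}
See 5: counts = {4: 1, 1: 2, 5: 1}
See 2: counts = {4: 1, 1: 2, 5: 1, 2: 1}
See 5: counts = {4: 1, 1: 2, 5: 2, 2: 1}
See 1: counts = {4: 1, 1: 3, 5: 2, 2: 1}
See 2: counts = {4: 1, 1: 3, 5: 2, 2: 2}

{4: 1, 1: 3, 5: 2, 2: 2}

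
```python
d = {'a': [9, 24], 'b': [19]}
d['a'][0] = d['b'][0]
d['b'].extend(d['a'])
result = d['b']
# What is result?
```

After line 1: d = {'a': [9, 24], 'b': [19]}
After line 2 (a[0] = b[0] = 19): d = {'a': [19, 24], 'b': [19]}
After line 3 (b.extend(a) appends [19, 24]): d = {'a': [19, 24], 'b': [19, 19, 24]}
After line 4: result = d['b'] = [19, 19, 24]

[19, 19, 24]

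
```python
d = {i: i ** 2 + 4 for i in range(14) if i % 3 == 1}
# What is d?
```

{1: 5, 4: 20, 7: 53, 10: 104, 13: 173}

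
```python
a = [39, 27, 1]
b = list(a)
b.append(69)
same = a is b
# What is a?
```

After line 1: a = [39, 27, 1]
After line 2 (b = list(a) is a shallow copy, new object): a = [39, 27, 1], b = [39, 27, 1]
After line 3 (append only mutates b): a = [39, 27, 1], b = [39, 27, 1, 69]
After line 4 (same = a is b; different objects -> False): same = False

[39, 27, 1]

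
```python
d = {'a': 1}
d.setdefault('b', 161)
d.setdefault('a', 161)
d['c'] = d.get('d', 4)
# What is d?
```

After line 1: d = {'a': 1}
After line 2 (setdefault adds 'b'=161): d = {'a': 1, 'b': 161}
After line 3 (setdefault 'a' no-op, already exists): d = {'a': 1, 'b': 161}
After line 4 (get('d', 4) returns default since 'd' not in d): d = {'a': 1, 'b': 161, 'c': 4}

{'a': 1, 'b': 161, 'c': 4}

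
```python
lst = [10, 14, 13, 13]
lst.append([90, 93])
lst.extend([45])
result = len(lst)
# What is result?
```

After line 1: lst = [10, 14, 13, 13]
After line 2 (append adds [90, 93] as single element): lst = [10, 14, 13, 13, [90, 93]]
After line 3 (extend unpacks [45], adds 45): lst = [10, 14, 13, 13, [90, 93], 45]
After line 4: result = len(lst) = 6

6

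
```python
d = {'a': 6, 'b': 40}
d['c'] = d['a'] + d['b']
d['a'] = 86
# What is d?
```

After line 1: d = {'a': 6, 'b': 40}
After line 2 (d['c'] = 6 + 40): d = {'a': 6, 'b': 40, 'c': 46}
After line 3: d = {'a': 86, 'b': 40, 'c': 46}

{'a': 86, 'b': 40, 'c': 46}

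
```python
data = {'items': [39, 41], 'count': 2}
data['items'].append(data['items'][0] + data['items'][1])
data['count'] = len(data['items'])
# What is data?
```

After line 1: data = {'items': [39, 41], 'count': 2}
After line 2 (append 39 + 41 = 80): data = {'items': [39, 41, 80], 'count': 2}
After line 3 (count = len(items) = 3): data = {'items': [39, 41, 80], 'count': 3}

{'items': [39, 41, 80], 'count': 3}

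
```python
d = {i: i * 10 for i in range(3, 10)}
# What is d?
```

{3: 30, 4: 40, 5: 50, 6: 60, 7: 70, 8: 80, 9: 90}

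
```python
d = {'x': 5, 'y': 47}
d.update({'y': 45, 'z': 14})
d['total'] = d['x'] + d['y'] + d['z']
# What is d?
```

After line 1: d = {'x': 5, 'y': 47}
After line 2 (y overwritten, z added): d = {'x': 5, 'y': 45, 'z': 14}
After line 3 (total = 5 + 45 + 14 = 64): d = {'x': 5, 'y': 45, 'z': 14, 'total': 64}

{'x': 5, 'y': 45, 'z': 14, 'total': 64}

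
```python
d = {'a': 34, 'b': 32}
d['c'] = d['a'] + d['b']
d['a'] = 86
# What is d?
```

After line 1: d = {'a': 34, 'b': 32}
After line 2 (d['c'] = 34 + 32): d = {'a': 34, 'b': 32, 'c': 66}
After line 3: d = {'a': 86, 'b': 32, 'c': 66}

{'a': 86, 'b': 32, 'c': 66}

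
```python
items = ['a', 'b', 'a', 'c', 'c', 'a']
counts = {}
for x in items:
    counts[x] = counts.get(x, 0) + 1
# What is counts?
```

Initial: counts = {}, items = ['a', 'b', 'a', 'c', 'c', 'a']
See 'a': counts = {'a': 1}
See 'b': counts = {'a': 1, 'b': 1}
See 'a': counts = {'a': 2, 'b': 1}
See 'c': counts = {'a': 2, 'b': 1, 'c': 1}
See 'c': counts = {'a': 2, 'b': 1, 'c': 2}
See 'a': counts = {'a': 3, 'b': 1, 'c': 2}

{'a': 3, 'b': 1, 'c': 2}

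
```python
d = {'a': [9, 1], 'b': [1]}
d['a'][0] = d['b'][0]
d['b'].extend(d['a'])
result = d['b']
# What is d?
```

After line 1: d = {'a': [9, 1], 'b': [1]}
After line 2 (a[0] = b[0] = 1): d = {'a': [1, 1], 'b': [1]}
After line 3 (b.extend(a) appends [1, 1]): d = {'a': [1, 1], 'b': [1, 1, 1]}
After line 4: result = d['b'] = [1, 1, 1]

{'a': [1, 1], 'b': [1, 1, 1]}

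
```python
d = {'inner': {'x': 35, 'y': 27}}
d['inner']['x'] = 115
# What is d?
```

After line 1: d = {'inner': {'x': 35, 'y': 27}}
After line 2 (inner x overwritten): d = {'inner': {'x': 115, 'y': 27}}

{'inner': {'x': 115, 'y': 27}}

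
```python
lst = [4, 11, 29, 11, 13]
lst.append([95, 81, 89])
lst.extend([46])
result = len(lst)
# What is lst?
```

After line 1: lst = [4, 11, 29, 11, 13]
After line 2 (append adds [95, 81, 89] as single element): lst = [4, 11, 29, 11, 13, [95, 81, 89]]
After line 3 (extend unpacks [46], adds 46): lst = [4, 11, 29, 11, 13, [95, 81, 89], 46]
After line 4: result = len(lst) = 7

[4, 11, 29, 11, 13, [95, 81, 89], 46]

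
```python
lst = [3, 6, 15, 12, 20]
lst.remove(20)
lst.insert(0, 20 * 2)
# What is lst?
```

After line 1: lst = [3, 6, 15, 12, 20]
After line 2 (remove first 20): lst = [3, 6, 15, 12]
After line 3 (insert 40 at index 0): lst = [40, 3, 6, 15, 12]

[40, 3, 6, 15, 12]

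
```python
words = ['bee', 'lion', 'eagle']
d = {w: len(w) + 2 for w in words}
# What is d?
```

{'bee': 5, 'lion': 6, 'eagle': 7}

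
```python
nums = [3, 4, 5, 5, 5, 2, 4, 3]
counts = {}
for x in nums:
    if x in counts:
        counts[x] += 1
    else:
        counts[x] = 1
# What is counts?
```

Initial: counts = {}, nums = [3, 4, 5, 5, 5, 2, 4, 3]
See 3: counts = {3: 1}
See 4: counts = {3: 1, 4: 1}
See 5: counts = {3: 1, 4: 1, 5: 1}
See 5: counts = {3: 1, 4: 1, 5: 2}
See 5: counts = {3: 1, 4: 1, 5: 3}
See 2: counts = {3: 1, 4: 1, 5: 3, 2: 1}
See 4: counts = {3: 1, 4: 2, 5: 3, 2: 1}
See 3: counts = {3: 2, 4: 2, 5: 3, 2: 1}

{3: 2, 4: 2, 5: 3, 2: 1}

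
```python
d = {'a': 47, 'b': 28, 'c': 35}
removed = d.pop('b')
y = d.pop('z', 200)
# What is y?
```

After line 1: d = {'a': 47, 'b': 28, 'c': 35}
After line 2 (pop 'b' returns 28): d = {'a': 47, 'c': 35}, removed = 28
After line 3 (pop 'z' missing, returns default 200): d = {'a': 47, 'c': 35}, y = 200

200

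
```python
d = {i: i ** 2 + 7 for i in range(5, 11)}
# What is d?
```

{5: 32, 6: 43, 7: 56, 8: 71, 9: 88, 10: 107}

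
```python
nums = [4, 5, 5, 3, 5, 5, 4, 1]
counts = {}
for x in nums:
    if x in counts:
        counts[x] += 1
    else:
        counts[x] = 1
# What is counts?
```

Initial: counts = {}, nums = [4, 5, 5, 3, 5, 5, 4, 1]
See 4: counts = {4: 1}
See 5: counts = {4: 1, 5: 1}
See 5: counts = {4: 1, 5: 2}
See 3: counts = {4: 1, 5: 2, 3: 1}
See 5: counts = {4: 1, 5: 3, 3: 1}
See 5: counts = {4: 1, 5: 4, 3: 1}
See 4: counts = {4: 2, 5: 4, 3: 1}
See 1: counts = {4: 2, 5: 4, 3: 1, 1: 1}

{4: 2, 5: 4, 3: 1, 1: 1}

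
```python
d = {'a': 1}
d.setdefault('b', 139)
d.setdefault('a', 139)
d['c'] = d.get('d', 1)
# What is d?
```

After line 1: d = {'a': 1}
After line 2 (setdefault adds 'b'=139): d = {'a': 1, 'b': 139}
After line 3 (setdefault 'a' no-op, already exists): d = {'a': 1, 'b': 139}
After line 4 (get('d', 1) returns default since 'd' not in d): d = {'a': 1, 'b': 139, 'c': 1}

{'a': 1, 'b': 139, 'c': 1}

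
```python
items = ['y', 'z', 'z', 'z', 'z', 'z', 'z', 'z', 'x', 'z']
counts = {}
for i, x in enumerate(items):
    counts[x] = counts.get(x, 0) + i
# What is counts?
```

Initial: counts = {}, items = ['y', 'z', 'z', 'z', 'z', 'z', 'z', 'z', 'x', 'z']
i=0, x='y': counts = {'y': 0}
i=1, x='z': counts = {'y': 0, 'z': 1}
i=2, x='z': counts = {'y': 0, 'z': 3}
i=3, x='z': counts = {'y': 0, 'z': 6}
i=4, x='z': counts = {'y': 0, 'z': 10}
i=5, x='z': counts = {'y': 0, 'z': 15}
i=6, x='z': counts = {'y': 0, 'z': 21}
i=7, x='z': counts = {'y': 0, 'z': 28}
i=8, x='x': counts = {'y': 0, 'z': 28, 'x': 8}
i=9, x='z': counts = {'y': 0, 'z': 37, 'x': 8}

{'y': 0, 'z': 37, 'x': 8}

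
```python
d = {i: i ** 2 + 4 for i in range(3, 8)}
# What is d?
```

{3: 13, 4: 20, 5: 29, 6: 40, 7: 53}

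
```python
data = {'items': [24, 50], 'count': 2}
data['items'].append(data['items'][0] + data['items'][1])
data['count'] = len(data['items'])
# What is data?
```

After line 1: data = {'items': [24, 50], 'count': 2}
After line 2 (append 24 + 50 = 74): data = {'items': [24, 50, 74], 'count': 2}
After line 3 (count = len(items) = 3): data = {'items': [24, 50, 74], 'count': 3}

{'items': [24, 50, 74], 'count': 3}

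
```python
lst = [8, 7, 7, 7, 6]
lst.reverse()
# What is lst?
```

[6, 7, 7, 7, 8]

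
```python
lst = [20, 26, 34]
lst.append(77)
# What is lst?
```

[20, 26, 34, 77]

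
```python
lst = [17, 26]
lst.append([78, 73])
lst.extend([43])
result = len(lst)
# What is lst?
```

After line 1: lst = [17, 26]
After line 2 (append adds [78, 73] as single element): lst = [17, 26, [78, 73]]
After line 3 (extend unpacks [43], adds 43): lst = [17, 26, [78, 73], 43]
After line 4: result = len(lst) = 4

[17, 26, [78, 73], 43]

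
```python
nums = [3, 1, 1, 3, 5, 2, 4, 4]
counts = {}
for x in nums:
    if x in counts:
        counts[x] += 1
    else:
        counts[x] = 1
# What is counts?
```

Initial: counts = {}, nums = [3, 1, 1, 3, 5, 2, 4, 4]
See 3: counts = {3: 1}
See 1: counts = {3: 1, 1: 1}
See 1: counts = {3: 1, 1: 2}
See 3: counts = {3: 2, 1: 2}
See 5: counts = {3: 2, 1: 2, 5: 1}
See 2: counts = {3: 2, 1: 2, 5: 1, 2: 1}
See 4: counts = {3: 2, 1: 2, 5: 1, 2: 1, 4: 1}
See 4: counts = {3: 2, 1: 2, 5: 1, 2: 1, 4: 2}

{3: 2, 1: 2, 5: 1, 2: 1, 4: 2}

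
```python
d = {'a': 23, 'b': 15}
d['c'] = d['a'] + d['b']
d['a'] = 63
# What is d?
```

After line 1: d = {'a': 23, 'b': 15}
After line 2 (d['c'] = 23 + 15): d = {'a': 23, 'b': 15, 'c': 38}
After line 3: d = {'a': 63, 'b': 15, 'c': 38}

{'a': 63, 'b': 15, 'c': 38}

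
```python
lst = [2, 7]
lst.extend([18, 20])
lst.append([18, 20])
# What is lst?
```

After line 1: lst = [2, 7]
After line 2 (extend unpacks [18, 20]): lst = [2, 7, 18, 20]
After line 3 (append adds [18, 20] as single element): lst = [2, 7, 18, 20, [18, 20]]

[2, 7, 18, 20, [18, 20]]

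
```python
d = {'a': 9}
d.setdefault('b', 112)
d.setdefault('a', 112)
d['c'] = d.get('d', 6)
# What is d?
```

After line 1: d = {'a': 9}
After line 2 (setdefault adds 'b'=112): d = {'a': 9, 'b': 112}
After line 3 (setdefault 'a' no-op, already exists): d = {'a': 9, 'b': 112}
After line 4 (get('d', 6) returns default since 'd' not in d): d = {'a': 9, 'b': 112, 'c': 6}

{'a': 9, 'b': 112, 'c': 6}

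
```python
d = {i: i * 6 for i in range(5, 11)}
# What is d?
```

{5: 30, 6: 36, 7: 42, 8: 48, 9: 54, 10: 60}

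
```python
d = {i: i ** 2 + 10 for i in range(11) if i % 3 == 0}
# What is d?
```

{0: 10, 3: 19, 6: 46, 9: 91}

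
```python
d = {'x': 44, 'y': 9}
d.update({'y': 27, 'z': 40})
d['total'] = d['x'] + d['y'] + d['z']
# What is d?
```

After line 1: d = {'x': 44, 'y': 9}
After line 2 (y overwritten, z added): d = {'x': 44, 'y': 27, 'z': 40}
After line 3 (total = 44 + 27 + 40 = 111): d = {'x': 44, 'y': 27, 'z': 40, 'total': 111}

{'x': 44, 'y': 27, 'z': 40, 'total': 111}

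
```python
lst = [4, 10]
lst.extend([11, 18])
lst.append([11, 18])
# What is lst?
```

After line 1: lst = [4, 10]
After line 2 (extend unpacks [11, 18]): lst = [4, 10, 11, 18]
After line 3 (append adds [11, 18] as single element): lst = [4, 10, 11, 18, [11, 18]]

[4, 10, 11, 18, [11, 18]]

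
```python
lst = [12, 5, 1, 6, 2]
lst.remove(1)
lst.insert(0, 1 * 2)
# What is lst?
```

After line 1: lst = [12, 5, 1, 6, 2]
After line 2 (remove first 1): lst = [12, 5, 6, 2]
After line 3 (insert 2 at index 0): lst = [2, 12, 5, 6, 2]

[2, 12, 5, 6, 2]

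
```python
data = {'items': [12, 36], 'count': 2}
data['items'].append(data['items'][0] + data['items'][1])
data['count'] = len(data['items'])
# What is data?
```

After line 1: data = {'items': [12, 36], 'count': 2}
After line 2 (append 12 + 36 = 48): data = {'items': [12, 36, 48], 'count': 2}
After line 3 (count = len(items) = 3): data = {'items': [12, 36, 48], 'count': 3}

{'items': [12, 36, 48], 'count': 3}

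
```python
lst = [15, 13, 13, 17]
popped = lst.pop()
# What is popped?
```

17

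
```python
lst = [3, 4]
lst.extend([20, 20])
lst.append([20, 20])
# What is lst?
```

After line 1: lst = [3, 4]
After line 2 (extend unpacks [20, 20]): lst = [3, 4, 20, 20]
After line 3 (append adds [20, 20] as single element): lst = [3, 4, 20, 20, [20, 20]]

[3, 4, 20, 20, [20, 20]]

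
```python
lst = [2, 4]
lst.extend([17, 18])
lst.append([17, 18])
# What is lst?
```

After line 1: lst = [2, 4]
After line 2 (extend unpacks [17, 18]): lst = [2, 4, 17, 18]
After line 3 (append adds [17, 18] as single element): lst = [2, 4, 17, 18, [17, 18]]

[2, 4, 17, 18, [17, 18]]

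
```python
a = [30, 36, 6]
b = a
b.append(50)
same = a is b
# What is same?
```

After line 1: a = [30, 36, 6]
After line 2 (b = a is an alias, same object): a = [30, 36, 6], b = [30, 36, 6]
After line 3 (b.append mutates the shared list): a = [30, 36, 6, 50], b = [30, 36, 6, 50]
After line 4 (same = a is b; same object -> True): same = True

True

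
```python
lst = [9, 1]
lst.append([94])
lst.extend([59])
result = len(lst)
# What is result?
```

After line 1: lst = [9, 1]
After line 2 (append adds [94] as single element): lst = [9, 1, [94]]
After line 3 (extend unpacks [59], adds 59): lst = [9, 1, [94], 59]
After line 4: result = len(lst) = 4

4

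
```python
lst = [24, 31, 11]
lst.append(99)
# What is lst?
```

[24, 31, 11, 99]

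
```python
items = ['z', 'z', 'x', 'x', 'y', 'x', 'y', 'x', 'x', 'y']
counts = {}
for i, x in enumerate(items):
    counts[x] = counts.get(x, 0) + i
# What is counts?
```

Initial: counts = {}, items = ['z', 'z', 'x', 'x', 'y', 'x', 'y', 'x', 'x', 'y']
i=0, x='z': counts = {'z': 0}
i=1, x='z': counts = {'z': 1}
i=2, x='x': counts = {'z': 1, 'x': 2}
i=3, x='x': counts = {'z': 1, 'x': 5}
i=4, x='y': counts = {'z': 1, 'x': 5, 'y': 4}
i=5, x='x': counts = {'z': 1, 'x': 10, 'y': 4}
i=6, x='y': counts = {'z': 1, 'x': 10, 'y': 10}
i=7, x='x': counts = {'z': 1, 'x': 17, 'y': 10}
i=8, x='x': counts = {'z': 1, 'x': 25, 'y': 10}
i=9, x='y': counts = {'z': 1, 'x': 25, 'y': 19}

{'z': 1, 'x': 25, 'y': 19}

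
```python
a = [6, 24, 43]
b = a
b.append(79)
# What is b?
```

After line 1: a = [6, 24, 43]
After line 2 (b = a is an alias, same object): a = [6, 24, 43], b = [6, 24, 43]
After line 3 (b.append mutates the shared list): a = [6, 24, 43, 79], b = [6, 24, 43, 79]

[6, 24, 43, 79]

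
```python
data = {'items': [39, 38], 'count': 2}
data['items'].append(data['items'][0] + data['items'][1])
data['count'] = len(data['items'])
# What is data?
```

After line 1: data = {'items': [39, 38], 'count': 2}
After line 2 (append 39 + 38 = 77): data = {'items': [39, 38, 77], 'count': 2}
After line 3 (count = len(items) = 3): data = {'items': [39, 38, 77], 'count': 3}

{'items': [39, 38, 77], 'count': 3}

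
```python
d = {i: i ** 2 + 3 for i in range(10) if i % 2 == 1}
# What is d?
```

{1: 4, 3: 12, 5: 28, 7: 52, 9: 84}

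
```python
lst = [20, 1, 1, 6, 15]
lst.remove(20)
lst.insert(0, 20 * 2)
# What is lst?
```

After line 1: lst = [20, 1, 1, 6, 15]
After line 2 (remove first 20): lst = [1, 1, 6, 15]
After line 3 (insert 40 at index 0): lst = [40, 1, 1, 6, 15]

[40, 1, 1, 6, 15]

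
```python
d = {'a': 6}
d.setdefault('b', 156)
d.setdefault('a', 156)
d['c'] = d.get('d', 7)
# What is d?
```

After line 1: d = {'a': 6}
After line 2 (setdefault adds 'b'=156): d = {'a': 6, 'b': 156}
After line 3 (setdefault 'a' no-op, already exists): d = {'a': 6, 'b': 156}
After line 4 (get('d', 7) returns default since 'd' not in d): d = {'a': 6, 'b': 156, 'c': 7}

{'a': 6, 'b': 156, 'c': 7}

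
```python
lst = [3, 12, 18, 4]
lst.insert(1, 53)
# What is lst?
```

[3, 53, 12, 18, 4]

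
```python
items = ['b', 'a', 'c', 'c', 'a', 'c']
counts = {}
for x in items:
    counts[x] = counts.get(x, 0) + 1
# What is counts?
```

Initial: counts = {}, items = ['b', 'a', 'c', 'c', 'a', 'c']
See 'b': counts = {'b': 1}
See 'a': counts = {'b': 1, 'a': 1}
See 'c': counts = {'b': 1, 'a': 1, 'c': 1}
See 'c': counts = {'b': 1, 'a': 1, 'c': 2}
See 'a': counts = {'b': 1, 'a': 2, 'c': 2}
See 'c': counts = {'b': 1, 'a': 2, 'c': 3}

{'b': 1, 'a': 2, 'c': 3}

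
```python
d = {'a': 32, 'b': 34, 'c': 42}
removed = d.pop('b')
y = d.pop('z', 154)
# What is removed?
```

After line 1: d = {'a': 32, 'b': 34, 'c': 42}
After line 2 (pop 'b' returns 34): d = {'a': 32, 'c': 42}, removed = 34
After line 3 (pop 'z' missing, returns default 154): d = {'a': 32, 'c': 42}, y = 154

34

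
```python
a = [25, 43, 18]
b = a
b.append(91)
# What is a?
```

After line 1: a = [25, 43, 18]
After line 2 (b = a is an alias, same object): a = [25, 43, 18], b = [25, 43, 18]
After line 3 (b.append mutates the shared list): a = [25, 43, 18, 91], b = [25, 43, 18, 91]

[25, 43, 18, 91]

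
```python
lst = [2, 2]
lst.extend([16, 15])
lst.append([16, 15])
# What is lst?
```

After line 1: lst = [2, 2]
After line 2 (extend unpacks [16, 15]): lst = [2, 2, 16, 15]
After line 3 (append adds [16, 15] as single element): lst = [2, 2, 16, 15, [16, 15]]

[2, 2, 16, 15, [16, 15]]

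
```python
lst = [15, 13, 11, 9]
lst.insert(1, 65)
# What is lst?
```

[15, 65, 13, 11, 9]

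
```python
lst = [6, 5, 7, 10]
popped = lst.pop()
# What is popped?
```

10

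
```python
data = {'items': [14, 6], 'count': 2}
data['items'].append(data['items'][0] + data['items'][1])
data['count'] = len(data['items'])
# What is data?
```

After line 1: data = {'items': [14, 6], 'count': 2}
After line 2 (append 14 + 6 = 20): data = {'items': [14, 6, 20], 'count': 2}
After line 3 (count = len(items) = 3): data = {'items': [14, 6, 20], 'count': 3}

{'items': [14, 6, 20], 'count': 3}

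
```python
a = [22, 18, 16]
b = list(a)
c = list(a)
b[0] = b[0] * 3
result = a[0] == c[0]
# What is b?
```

After line 1: a = [22, 18, 16]
After line 2 (b = list(a), copy): a = [22, 18, 16], b = [22, 18, 16]
After line 3 (c = list(a) is a copy, new object): c = [22, 18, 16]
After line 4 (b[0] = 22 * 3 = 66; only b mutates (copy)): a = [22, 18, 16], b = [66, 18, 16], c = [22, 18, 16]
After line 5 (a[0] = 22, c[0] = 22; result = True)

[66, 18, 16]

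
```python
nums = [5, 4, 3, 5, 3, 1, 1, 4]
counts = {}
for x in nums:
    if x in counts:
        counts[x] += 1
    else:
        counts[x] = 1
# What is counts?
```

Initial: counts = {}, nums = [5, 4, 3, 5, 3, 1, 1, 4]
See 5: counts = {5: 1}
See 4: counts = {5: 1, 4: 1}
See 3: counts = {5: 1, 4: 1, 3: 1}
See 5: counts = {5: 2, 4: 1, 3: 1}
See 3: counts = {5: 2, 4: 1, 3: 2}
See 1: counts = {5: 2, 4: 1, 3: 2, 1: 1}
See 1: counts = {5: 2, 4: 1, 3: 2, 1: 2}
See 4: counts = {5: 2, 4: 2, 3: 2, 1: 2}

{5: 2, 4: 2, 3: 2, 1: 2}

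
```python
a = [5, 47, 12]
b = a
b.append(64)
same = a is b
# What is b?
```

After line 1: a = [5, 47, 12]
After line 2 (b = a is an alias, same object): a = [5, 47, 12], b = [5, 47, 12]
After line 3 (b.append mutates the shared list): a = [5, 47, 12, 64], b = [5, 47, 12, 64]
After line 4 (same = a is b; same object -> True): same = True

[5, 47, 12, 64]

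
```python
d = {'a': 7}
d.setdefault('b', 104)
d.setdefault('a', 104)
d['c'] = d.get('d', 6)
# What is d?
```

After line 1: d = {'a': 7}
After line 2 (setdefault adds 'b'=104): d = {'a': 7, 'b': 104}
After line 3 (setdefault 'a' no-op, already exists): d = {'a': 7, 'b': 104}
After line 4 (get('d', 6) returns default since 'd' not in d): d = {'a': 7, 'b': 104, 'c': 6}

{'a': 7, 'b': 104, 'c': 6}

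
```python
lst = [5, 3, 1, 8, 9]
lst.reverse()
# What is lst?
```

[9, 8, 1, 3, 5]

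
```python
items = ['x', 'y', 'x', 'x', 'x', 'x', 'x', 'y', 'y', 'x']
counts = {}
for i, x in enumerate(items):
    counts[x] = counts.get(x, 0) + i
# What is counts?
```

Initial: counts = {}, items = ['x', 'y', 'x', 'x', 'x', 'x', 'x', 'y', 'y', 'x']
i=0, x='x': counts = {'x': 0}
i=1, x='y': counts = {'x': 0, 'y': 1}
i=2, x='x': counts = {'x': 2, 'y': 1}
i=3, x='x': counts = {'x': 5, 'y': 1}
i=4, x='x': counts = {'x': 9, 'y': 1}
i=5, x='x': counts = {'x': 14, 'y': 1}
i=6, x='x': counts = {'x': 20, 'y': 1}
i=7, x='y': counts = {'x': 20, 'y': 8}
i=8, x='y': counts = {'x': 20, 'y': 16}
i=9, x='x': counts = {'x': 29, 'y': 16}

{'x': 29, 'y': 16}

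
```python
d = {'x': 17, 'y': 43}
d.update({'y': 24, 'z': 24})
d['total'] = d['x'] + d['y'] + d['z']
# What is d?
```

After line 1: d = {'x': 17, 'y': 43}
After line 2 (y overwritten, z added): d = {'x': 17, 'y': 24, 'z': 24}
After line 3 (total = 17 + 24 + 24 = 65): d = {'x': 17, 'y': 24, 'z': 24, 'total': 65}

{'x': 17, 'y': 24, 'z': 24, 'total': 65}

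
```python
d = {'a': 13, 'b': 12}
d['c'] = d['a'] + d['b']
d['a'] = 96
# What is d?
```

After line 1: d = {'a': 13, 'b': 12}
After line 2 (d['c'] = 13 + 12): d = {'a': 13, 'b': 12, 'c': 25}
After line 3: d = {'a': 96, 'b': 12, 'c': 25}

{'a': 96, 'b': 12, 'c': 25}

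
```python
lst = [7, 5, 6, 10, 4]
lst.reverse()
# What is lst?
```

[4, 10, 6, 5, 7]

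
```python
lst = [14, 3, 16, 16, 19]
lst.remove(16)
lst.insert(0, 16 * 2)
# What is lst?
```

After line 1: lst = [14, 3, 16, 16, 19]
After line 2 (remove first 16): lst = [14, 3, 16, 19]
After line 3 (insert 32 at index 0): lst = [32, 14, 3, 16, 19]

[32, 14, 3, 16, 19]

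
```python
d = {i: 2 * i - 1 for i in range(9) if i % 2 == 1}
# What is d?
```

{1: 1, 3: 5, 5: 9, 7: 13}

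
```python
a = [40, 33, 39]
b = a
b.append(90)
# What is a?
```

After line 1: a = [40, 33, 39]
After line 2 (b = a is an alias, same object): a = [40, 33, 39], b = [40, 33, 39]
After line 3 (b.append mutates the shared list): a = [40, 33, 39, 90], b = [40, 33, 39, 90]

[40, 33, 39, 90]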